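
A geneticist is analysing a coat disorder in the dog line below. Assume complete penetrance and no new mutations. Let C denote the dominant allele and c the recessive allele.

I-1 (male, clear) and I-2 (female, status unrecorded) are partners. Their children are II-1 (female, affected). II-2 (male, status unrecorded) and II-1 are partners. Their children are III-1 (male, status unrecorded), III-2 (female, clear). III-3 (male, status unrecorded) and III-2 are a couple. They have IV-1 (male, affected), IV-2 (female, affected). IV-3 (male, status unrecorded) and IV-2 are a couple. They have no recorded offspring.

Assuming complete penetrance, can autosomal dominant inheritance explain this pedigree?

A consistent assignment under autosomal dominant exists: I-1 cc, I-2 CC, II-1 Cc, II-2 Cc, III-1 CC, III-2 cc, III-3 CC, IV-1 Cc, IV-2 Cc, IV-3 CC.
In this assignment every recorded phenotype matches its genotype and every non-founder's genotype is obtainable from its parents' genotypes, so the pedigree is consistent.

Yes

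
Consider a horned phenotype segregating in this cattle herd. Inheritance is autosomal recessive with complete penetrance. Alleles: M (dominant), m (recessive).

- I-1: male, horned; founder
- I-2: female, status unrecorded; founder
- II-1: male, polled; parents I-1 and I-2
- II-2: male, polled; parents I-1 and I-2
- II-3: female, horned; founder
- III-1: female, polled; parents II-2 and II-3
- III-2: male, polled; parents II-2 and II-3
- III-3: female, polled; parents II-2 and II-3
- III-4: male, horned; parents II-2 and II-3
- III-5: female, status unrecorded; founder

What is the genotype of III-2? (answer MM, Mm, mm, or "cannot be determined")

Mm

From phenotype alone, III-2 is MM or Mm.
III-2 is polled so carries M and received m from II-3 (mm), so III-2 is Mm.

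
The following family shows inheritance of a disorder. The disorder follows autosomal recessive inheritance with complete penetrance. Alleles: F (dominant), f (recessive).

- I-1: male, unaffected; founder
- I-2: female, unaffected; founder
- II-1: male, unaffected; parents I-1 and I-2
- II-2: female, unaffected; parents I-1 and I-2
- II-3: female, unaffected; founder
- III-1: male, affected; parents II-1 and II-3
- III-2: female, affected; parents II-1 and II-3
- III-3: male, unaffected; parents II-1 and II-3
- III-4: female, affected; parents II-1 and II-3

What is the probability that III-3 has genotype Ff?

II-1 is unaffected so carries F and passed f to III-1 (ff), so II-1 is Ff.
II-3 is unaffected so carries F and passed f to III-1 (ff), so II-3 is Ff.
Their cross gives offspring ratios 1/4 FF : 1/2 Ff : 1/4 ff. Conditioning on III-3 being unaffected, P(Ff) = 1/2 / 3/4 = 2/3.

2/3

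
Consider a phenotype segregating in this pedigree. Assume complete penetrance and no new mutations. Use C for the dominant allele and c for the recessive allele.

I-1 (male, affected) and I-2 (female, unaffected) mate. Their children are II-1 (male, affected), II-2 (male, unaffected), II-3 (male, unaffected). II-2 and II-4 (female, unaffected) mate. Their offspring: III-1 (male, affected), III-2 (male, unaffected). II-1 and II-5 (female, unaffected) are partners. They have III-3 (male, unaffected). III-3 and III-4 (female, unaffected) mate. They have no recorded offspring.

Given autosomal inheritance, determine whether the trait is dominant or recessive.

II-2 and II-4 are both unaffected yet have an affected child III-1. Under dominance, an affected child requires at least one affected parent, so the trait cannot be dominant.

recessive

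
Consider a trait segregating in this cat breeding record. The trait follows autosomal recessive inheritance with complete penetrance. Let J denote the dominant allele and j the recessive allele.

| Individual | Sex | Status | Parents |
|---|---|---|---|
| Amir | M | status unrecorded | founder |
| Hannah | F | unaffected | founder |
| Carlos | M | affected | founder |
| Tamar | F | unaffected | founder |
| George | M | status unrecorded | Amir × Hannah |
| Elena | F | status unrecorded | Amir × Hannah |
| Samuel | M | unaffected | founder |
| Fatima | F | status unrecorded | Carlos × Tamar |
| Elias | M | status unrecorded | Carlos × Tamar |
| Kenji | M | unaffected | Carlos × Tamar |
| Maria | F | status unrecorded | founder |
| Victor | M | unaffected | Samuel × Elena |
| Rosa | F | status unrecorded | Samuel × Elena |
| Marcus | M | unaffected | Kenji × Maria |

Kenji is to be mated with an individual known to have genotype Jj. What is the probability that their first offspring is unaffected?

Kenji is unaffected so carries J and received j from Carlos (jj), so Kenji is Jj.
The cross gives 1/4 JJ : 1/2 Jj : 1/4 jj, so P(offspring is unaffected) = 3/4.

3/4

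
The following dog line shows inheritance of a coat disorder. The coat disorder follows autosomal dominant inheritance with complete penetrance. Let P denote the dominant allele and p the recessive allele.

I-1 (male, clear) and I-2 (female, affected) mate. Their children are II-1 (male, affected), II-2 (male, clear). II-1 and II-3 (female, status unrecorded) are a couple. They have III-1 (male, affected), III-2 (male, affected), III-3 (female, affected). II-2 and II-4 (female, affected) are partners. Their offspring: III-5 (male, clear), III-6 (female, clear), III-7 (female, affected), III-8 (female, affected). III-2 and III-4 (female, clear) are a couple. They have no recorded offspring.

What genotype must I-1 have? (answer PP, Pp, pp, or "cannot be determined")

I-1 is clear, so I-1 is pp.

pp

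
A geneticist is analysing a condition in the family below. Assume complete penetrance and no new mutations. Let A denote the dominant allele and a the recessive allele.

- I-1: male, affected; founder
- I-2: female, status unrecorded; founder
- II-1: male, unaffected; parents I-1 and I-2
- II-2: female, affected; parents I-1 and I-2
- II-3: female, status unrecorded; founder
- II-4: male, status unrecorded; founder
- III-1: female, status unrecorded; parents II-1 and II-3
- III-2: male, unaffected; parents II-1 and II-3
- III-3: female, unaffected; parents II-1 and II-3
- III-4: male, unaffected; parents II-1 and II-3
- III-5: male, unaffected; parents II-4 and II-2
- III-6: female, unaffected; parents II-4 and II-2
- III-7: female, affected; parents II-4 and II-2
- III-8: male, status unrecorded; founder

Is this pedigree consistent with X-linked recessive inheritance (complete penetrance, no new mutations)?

No

Under X-linked recessive, III-5 (unaffected, male) cannot arise from II-4 (unrecorded) × II-2 (affected).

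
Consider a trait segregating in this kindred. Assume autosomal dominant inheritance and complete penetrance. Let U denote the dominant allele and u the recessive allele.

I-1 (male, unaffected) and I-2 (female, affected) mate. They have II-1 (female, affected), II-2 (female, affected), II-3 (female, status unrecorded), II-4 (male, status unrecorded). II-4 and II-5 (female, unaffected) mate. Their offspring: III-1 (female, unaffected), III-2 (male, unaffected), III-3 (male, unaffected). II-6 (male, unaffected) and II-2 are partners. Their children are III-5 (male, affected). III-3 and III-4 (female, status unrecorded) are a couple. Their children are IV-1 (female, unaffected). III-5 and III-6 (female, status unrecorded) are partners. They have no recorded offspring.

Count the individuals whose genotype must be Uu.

Obligate heterozygotes: II-1 is affected so carries U and received u from I-1 (uu), so II-1 is Uu; II-2 is affected so carries U and received u from I-1 (uu), so II-2 is Uu; III-5 is affected so carries U and received u from II-6 (uu), so III-5 is Uu.
Every other individual is either homozygous by phenotype or has at least one consistent homozygous assignment, so the count is 3.

3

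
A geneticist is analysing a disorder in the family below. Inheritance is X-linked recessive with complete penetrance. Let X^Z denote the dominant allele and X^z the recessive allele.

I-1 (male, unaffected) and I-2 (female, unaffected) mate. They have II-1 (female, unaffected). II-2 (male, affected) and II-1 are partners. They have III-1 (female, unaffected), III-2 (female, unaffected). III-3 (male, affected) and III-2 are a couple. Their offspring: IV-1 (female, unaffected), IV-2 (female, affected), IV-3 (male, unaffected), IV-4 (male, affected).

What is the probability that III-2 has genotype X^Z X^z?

III-2 is unaffected so carries Z and received z from II-2 (X^z Y), so III-2 is X^Z X^z, giving P(X^Z X^z) = 1.

1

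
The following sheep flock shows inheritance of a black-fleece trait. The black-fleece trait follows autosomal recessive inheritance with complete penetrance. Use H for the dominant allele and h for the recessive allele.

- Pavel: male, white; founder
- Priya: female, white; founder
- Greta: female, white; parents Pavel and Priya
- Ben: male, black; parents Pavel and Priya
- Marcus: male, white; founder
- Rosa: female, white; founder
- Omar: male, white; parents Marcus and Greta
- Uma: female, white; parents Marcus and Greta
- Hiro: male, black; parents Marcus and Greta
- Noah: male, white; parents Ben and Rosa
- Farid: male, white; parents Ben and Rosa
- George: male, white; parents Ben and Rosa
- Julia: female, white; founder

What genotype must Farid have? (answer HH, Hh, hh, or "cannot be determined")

Hh

From phenotype alone, Farid is HH or Hh.
Farid is white so carries H and received h from Ben (hh), so Farid is Hh.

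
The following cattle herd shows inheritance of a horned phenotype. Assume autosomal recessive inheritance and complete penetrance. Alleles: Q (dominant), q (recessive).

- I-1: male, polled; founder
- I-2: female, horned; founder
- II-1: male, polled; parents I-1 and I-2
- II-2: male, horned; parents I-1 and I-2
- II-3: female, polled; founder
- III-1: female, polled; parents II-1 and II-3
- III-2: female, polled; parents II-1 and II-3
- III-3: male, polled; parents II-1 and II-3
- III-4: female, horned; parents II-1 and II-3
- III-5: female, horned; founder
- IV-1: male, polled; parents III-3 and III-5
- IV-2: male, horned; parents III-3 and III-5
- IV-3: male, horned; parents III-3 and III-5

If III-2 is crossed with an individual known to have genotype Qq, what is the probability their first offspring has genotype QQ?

II-1 is polled so carries Q and received q from I-2 (qq), so II-1 is Qq.
II-3 is polled so carries Q and passed q to III-4 (qq), so II-3 is Qq.
III-2 is a polled offspring of II-1 (Qq) × II-3 (Qq), whose cross gives 1/4 QQ : 1/2 Qq : 1/4 qq; conditioning on being polled, III-2 is QQ with probability 1/3, Qq with probability 2/3.
Summing over parental genotype combinations, P(offspring has genotype QQ) = 1/3·1/2 + 2/3·1/4 = 1/3.

1/3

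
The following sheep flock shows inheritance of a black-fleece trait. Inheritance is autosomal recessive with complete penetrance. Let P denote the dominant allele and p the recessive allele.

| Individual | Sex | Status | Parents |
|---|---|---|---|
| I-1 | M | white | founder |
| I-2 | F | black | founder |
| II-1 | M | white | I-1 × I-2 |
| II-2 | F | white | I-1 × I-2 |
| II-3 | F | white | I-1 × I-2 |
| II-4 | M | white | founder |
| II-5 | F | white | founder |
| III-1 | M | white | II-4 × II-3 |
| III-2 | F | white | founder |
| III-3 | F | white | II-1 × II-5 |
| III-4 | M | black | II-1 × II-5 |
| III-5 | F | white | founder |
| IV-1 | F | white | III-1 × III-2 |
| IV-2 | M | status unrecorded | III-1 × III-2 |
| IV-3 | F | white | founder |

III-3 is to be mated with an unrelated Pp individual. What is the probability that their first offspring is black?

1/6

II-1 is white so carries P and received p from I-2 (pp), so II-1 is Pp.
II-5 is white so carries P and passed p to III-4 (pp), so II-5 is Pp.
III-3 is a white offspring of II-1 (Pp) × II-5 (Pp), whose cross gives 1/4 PP : 1/2 Pp : 1/4 pp; conditioning on being white, III-3 is PP with probability 1/3, Pp with probability 2/3.
Summing over parental genotype combinations, P(offspring is black) = 2/3·1/4 = 1/6.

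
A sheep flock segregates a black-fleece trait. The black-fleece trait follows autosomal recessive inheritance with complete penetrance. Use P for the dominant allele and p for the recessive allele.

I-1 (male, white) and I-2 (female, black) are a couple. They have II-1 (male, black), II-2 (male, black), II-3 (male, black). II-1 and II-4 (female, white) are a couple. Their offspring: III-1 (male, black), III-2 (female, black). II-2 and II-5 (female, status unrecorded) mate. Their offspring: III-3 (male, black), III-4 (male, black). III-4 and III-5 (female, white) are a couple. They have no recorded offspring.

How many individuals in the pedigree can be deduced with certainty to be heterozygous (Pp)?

Obligate heterozygotes: I-1 is white so carries P and passed p to II-1 (pp), so I-1 is Pp; II-4 is white so carries P and passed p to III-1 (pp), so II-4 is Pp.
Every other individual is either homozygous by phenotype or has at least one consistent homozygous assignment, so the count is 2.

2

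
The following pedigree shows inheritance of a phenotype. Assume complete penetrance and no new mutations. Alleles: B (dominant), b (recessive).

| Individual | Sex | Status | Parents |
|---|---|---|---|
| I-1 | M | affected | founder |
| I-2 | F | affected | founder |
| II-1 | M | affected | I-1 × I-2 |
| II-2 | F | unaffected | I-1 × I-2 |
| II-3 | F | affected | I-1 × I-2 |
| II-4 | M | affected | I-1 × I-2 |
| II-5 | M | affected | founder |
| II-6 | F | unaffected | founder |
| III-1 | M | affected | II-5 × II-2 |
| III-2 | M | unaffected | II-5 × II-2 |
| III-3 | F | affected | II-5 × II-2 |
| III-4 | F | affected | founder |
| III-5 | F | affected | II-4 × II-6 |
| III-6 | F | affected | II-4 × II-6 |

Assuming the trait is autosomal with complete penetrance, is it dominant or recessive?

dominant

I-1 and I-2 are both affected yet have an unaffected child II-2. Under a recessive model two affected parents are homozygous and every child would be affected, so the trait cannot be recessive.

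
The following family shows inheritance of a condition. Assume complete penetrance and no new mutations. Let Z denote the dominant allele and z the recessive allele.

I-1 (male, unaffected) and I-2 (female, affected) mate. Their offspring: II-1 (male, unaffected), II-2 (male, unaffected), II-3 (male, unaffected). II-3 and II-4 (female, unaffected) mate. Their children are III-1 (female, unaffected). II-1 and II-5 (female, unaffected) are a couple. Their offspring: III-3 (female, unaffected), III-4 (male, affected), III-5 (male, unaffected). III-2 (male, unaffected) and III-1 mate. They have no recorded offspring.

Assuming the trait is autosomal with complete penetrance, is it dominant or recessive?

II-1 and II-5 are both unaffected yet have an affected child III-4. Under dominance, an affected child requires at least one affected parent, so the trait cannot be dominant.

recessive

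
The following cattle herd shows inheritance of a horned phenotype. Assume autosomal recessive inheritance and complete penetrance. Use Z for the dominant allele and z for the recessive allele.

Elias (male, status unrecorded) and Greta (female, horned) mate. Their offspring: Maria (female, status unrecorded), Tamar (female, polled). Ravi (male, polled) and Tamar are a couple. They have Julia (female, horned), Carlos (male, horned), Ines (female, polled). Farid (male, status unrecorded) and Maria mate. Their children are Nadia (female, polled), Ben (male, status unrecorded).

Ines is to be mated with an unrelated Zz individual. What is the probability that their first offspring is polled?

5/6

Ravi is polled so carries Z and passed z to Julia (zz), so Ravi is Zz.
Tamar is polled so carries Z and received z from Greta (zz), so Tamar is Zz.
Ines is a polled offspring of Ravi (Zz) × Tamar (Zz), whose cross gives 1/4 ZZ : 1/2 Zz : 1/4 zz; conditioning on being polled, Ines is ZZ with probability 1/3, Zz with probability 2/3.
Summing over parental genotype combinations, P(offspring is polled) = 1/3·1 + 2/3·3/4 = 5/6.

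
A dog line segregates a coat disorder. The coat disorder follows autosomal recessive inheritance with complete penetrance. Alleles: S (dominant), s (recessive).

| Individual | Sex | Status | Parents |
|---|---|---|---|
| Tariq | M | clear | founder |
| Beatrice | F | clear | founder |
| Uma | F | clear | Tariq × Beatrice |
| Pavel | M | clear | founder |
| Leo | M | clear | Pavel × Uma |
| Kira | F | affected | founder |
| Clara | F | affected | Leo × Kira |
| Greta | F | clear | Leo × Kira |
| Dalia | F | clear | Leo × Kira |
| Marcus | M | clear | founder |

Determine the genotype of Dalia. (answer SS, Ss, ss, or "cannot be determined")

From phenotype alone, Dalia is SS or Ss.
Dalia is clear so carries S and received s from Kira (ss), so Dalia is Ss.

Ss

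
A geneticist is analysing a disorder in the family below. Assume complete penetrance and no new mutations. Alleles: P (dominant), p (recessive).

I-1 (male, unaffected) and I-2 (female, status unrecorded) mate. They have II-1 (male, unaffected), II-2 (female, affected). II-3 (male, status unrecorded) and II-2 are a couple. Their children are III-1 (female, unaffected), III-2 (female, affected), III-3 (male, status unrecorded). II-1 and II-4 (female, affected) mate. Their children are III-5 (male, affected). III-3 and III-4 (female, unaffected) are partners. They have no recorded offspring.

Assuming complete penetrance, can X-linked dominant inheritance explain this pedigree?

Yes

A consistent assignment under X-linked dominant exists: I-1 X^p Y, I-2 X^P X^p, II-1 X^p Y, II-2 X^P X^p, II-3 X^p Y, II-4 X^P X^P, III-1 X^p X^p, III-2 X^P X^p, III-3 X^P Y, III-4 X^p X^p, III-5 X^P Y.
In this assignment every recorded phenotype matches its genotype and every non-founder's genotype is obtainable from its parents' genotypes, so the pedigree is consistent.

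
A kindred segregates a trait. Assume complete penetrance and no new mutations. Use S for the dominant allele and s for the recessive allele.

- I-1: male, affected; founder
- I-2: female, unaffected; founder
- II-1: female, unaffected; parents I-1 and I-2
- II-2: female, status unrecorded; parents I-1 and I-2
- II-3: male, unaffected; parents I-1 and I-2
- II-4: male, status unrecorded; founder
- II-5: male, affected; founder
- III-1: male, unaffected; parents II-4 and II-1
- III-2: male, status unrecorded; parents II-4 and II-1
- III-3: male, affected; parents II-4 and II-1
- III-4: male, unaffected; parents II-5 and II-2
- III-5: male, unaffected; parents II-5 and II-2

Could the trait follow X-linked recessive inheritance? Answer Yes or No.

A consistent assignment under X-linked recessive exists: I-1 X^s Y, I-2 X^S X^S, II-1 X^S X^s, II-2 X^S X^s, II-3 X^S Y, II-4 X^S Y, II-5 X^s Y, III-1 X^S Y, III-2 X^S Y, III-3 X^s Y, III-4 X^S Y, III-5 X^S Y.
In this assignment every recorded phenotype matches its genotype and every non-founder's genotype is obtainable from its parents' genotypes, so the pedigree is consistent.

Yes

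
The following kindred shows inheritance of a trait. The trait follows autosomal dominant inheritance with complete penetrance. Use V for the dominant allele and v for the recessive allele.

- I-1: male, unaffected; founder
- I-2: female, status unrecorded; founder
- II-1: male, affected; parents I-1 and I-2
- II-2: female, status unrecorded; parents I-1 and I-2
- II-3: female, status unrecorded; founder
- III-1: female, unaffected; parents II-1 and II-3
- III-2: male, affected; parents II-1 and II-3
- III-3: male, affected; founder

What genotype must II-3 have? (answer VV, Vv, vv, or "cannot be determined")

cannot be determined

II-3's phenotype is unrecorded, and no parent or child forces a single allele at both positions; consistent genotype assignments exist with II-3 as Vv or vv.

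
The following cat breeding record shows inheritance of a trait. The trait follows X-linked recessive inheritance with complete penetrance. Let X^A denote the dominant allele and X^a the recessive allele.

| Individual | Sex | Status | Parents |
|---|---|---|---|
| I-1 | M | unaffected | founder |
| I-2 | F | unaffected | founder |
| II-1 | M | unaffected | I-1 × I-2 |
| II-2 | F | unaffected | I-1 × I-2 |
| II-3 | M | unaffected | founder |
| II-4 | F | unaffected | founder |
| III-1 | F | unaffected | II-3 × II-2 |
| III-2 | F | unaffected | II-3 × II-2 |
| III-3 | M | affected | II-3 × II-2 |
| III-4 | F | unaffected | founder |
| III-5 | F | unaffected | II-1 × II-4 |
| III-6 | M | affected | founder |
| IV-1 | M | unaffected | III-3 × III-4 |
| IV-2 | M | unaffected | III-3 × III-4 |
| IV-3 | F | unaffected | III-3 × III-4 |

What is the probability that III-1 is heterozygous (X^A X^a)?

1/2

II-3 is unaffected, so II-3 is X^A Y.
II-2 is unaffected so carries A and passed a to III-3 (X^a Y), so II-2 is X^A X^a.
Their cross gives offspring ratios 1/2 X^A X^A : 1/2 X^A X^a. Conditioning on III-1 being unaffected, P(X^A X^a) = 1/2 / 1 = 1/2.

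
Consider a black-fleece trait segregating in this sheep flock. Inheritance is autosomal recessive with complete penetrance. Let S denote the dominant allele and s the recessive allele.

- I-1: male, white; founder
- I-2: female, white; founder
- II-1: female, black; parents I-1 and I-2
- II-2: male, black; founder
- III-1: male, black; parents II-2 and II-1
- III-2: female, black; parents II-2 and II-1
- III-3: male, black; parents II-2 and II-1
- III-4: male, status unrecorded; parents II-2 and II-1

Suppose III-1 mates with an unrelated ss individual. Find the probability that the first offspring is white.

0

III-1 is black, so III-1 is ss.
The cross gives 1 ss, so P(offspring is white) = 0.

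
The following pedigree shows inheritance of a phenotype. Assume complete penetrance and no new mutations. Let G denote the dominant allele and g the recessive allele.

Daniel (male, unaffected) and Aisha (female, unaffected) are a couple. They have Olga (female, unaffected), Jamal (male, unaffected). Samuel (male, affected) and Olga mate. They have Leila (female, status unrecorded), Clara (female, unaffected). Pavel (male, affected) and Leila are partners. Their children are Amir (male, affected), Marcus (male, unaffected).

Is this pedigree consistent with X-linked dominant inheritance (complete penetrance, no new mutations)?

Under X-linked dominant, Clara (unaffected, female) cannot arise from Samuel (affected) × Olga (unaffected).

No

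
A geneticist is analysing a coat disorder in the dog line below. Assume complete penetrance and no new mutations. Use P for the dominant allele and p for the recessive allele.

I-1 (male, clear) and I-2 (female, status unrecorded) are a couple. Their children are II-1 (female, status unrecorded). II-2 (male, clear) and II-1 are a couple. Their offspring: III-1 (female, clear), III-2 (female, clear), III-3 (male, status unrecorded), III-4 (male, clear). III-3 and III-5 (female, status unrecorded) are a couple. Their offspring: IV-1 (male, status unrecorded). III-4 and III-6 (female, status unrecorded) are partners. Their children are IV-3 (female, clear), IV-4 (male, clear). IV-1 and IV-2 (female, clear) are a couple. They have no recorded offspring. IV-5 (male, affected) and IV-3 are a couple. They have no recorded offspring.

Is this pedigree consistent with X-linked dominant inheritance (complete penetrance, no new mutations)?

Yes

A consistent assignment under X-linked dominant exists: I-1 X^p Y, I-2 X^P X^P, II-1 X^P X^p, II-2 X^p Y, III-1 X^p X^p, III-2 X^p X^p, III-3 X^P Y, III-4 X^p Y, III-5 X^P X^P, III-6 X^P X^p, IV-1 X^P Y, IV-2 X^p X^p, IV-3 X^p X^p, IV-4 X^p Y, IV-5 X^P Y.
In this assignment every recorded phenotype matches its genotype and every non-founder's genotype is obtainable from its parents' genotypes, so the pedigree is consistent.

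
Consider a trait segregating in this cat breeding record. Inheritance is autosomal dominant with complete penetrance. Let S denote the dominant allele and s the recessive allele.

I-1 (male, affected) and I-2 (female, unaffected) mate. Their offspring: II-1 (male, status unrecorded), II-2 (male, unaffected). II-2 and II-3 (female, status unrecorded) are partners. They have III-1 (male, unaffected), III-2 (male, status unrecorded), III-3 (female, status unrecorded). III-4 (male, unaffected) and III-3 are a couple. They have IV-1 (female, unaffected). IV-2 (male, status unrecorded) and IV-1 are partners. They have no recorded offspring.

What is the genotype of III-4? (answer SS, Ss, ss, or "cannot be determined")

ss

III-4 is unaffected, so III-4 is ss.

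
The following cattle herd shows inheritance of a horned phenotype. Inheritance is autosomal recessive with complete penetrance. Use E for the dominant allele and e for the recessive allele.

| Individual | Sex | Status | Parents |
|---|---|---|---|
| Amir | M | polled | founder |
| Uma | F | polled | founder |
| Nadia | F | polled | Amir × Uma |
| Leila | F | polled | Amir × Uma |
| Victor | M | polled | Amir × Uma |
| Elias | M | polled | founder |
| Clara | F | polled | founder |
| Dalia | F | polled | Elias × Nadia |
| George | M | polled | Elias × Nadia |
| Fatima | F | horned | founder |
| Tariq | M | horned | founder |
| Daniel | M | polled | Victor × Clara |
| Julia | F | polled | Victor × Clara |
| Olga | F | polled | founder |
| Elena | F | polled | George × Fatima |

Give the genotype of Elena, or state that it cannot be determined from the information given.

Ee

From phenotype alone, Elena is EE or Ee.
Elena is polled so carries E and received e from Fatima (ee), so Elena is Ee.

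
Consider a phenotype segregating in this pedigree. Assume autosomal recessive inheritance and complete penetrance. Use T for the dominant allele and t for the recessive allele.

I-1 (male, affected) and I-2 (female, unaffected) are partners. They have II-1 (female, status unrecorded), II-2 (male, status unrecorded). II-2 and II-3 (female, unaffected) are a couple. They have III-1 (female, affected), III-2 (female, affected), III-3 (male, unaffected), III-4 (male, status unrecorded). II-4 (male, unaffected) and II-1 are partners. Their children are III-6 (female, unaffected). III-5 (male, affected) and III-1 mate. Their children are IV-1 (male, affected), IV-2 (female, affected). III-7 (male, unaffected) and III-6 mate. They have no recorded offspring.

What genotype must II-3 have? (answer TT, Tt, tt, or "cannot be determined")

From phenotype alone, II-3 is TT or Tt.
II-3 is unaffected so carries T and passed t to III-1 (tt), so II-3 is Tt.

Tt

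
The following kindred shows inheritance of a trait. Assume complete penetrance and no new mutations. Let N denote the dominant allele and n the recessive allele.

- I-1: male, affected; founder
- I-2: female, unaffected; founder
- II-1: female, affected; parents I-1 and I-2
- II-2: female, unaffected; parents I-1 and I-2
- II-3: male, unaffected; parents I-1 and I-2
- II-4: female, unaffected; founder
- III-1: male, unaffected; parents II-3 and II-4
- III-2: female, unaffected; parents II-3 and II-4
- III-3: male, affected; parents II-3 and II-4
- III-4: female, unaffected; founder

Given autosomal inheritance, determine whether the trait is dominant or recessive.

II-3 and II-4 are both unaffected yet have an affected child III-3. Under dominance, an affected child requires at least one affected parent, so the trait cannot be dominant.

recessive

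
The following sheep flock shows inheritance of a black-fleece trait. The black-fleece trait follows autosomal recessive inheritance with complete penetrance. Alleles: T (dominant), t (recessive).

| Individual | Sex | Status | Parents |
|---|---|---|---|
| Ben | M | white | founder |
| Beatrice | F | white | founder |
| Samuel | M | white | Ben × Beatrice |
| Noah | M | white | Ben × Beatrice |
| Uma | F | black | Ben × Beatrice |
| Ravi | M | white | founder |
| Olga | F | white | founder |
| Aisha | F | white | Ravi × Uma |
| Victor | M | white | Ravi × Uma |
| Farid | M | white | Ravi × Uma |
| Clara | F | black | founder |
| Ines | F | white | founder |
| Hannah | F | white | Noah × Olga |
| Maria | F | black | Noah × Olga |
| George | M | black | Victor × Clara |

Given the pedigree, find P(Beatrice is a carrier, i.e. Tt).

1

Beatrice is white so carries T and passed t to Uma (tt), so Beatrice is Tt, giving P(Tt) = 1.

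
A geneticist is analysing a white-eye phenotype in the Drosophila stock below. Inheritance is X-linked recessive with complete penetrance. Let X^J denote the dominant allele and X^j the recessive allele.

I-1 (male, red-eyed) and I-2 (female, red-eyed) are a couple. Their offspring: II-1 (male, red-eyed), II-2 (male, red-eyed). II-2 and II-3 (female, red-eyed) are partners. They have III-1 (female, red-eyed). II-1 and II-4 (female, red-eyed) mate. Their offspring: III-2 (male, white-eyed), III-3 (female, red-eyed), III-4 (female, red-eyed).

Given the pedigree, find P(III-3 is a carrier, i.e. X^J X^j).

1/2

II-1 is red-eyed, so II-1 is X^J Y.
II-4 is red-eyed so carries J and passed j to III-2 (X^j Y), so II-4 is X^J X^j.
Their cross gives offspring ratios 1/2 X^J X^J : 1/2 X^J X^j. Conditioning on III-3 being red-eyed, P(X^J X^j) = 1/2 / 1 = 1/2.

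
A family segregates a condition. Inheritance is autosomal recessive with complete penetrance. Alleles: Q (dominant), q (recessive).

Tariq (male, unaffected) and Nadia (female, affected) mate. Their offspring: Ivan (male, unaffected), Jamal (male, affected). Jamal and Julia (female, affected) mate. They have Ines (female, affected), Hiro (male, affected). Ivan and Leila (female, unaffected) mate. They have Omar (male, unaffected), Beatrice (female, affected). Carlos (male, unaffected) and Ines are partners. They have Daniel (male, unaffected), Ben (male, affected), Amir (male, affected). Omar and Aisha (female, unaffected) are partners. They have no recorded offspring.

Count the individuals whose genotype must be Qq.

Obligate heterozygotes: Tariq is unaffected so carries Q and passed q to Jamal (qq), so Tariq is Qq; Ivan is unaffected so carries Q and received q from Nadia (qq), so Ivan is Qq; Leila is unaffected so carries Q and passed q to Beatrice (qq), so Leila is Qq; Carlos is unaffected so carries Q and passed q to Ben (qq), so Carlos is Qq; Daniel is unaffected so carries Q and received q from Ines (qq), so Daniel is Qq.
Every other individual is either homozygous by phenotype or has at least one consistent homozygous assignment, so the count is 5.

5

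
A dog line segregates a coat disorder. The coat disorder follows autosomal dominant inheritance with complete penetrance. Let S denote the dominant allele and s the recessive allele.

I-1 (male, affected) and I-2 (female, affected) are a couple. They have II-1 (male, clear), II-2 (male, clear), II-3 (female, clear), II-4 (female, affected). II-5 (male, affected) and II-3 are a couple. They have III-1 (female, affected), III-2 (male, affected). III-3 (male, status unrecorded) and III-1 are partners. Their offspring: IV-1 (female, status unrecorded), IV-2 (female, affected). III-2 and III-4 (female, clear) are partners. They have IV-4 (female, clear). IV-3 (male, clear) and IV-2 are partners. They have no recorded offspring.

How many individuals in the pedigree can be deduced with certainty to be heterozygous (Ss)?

Obligate heterozygotes: I-1 is affected so carries S and passed s to II-1 (ss), so I-1 is Ss; I-2 is affected so carries S and passed s to II-1 (ss), so I-2 is Ss; III-1 is affected so carries S and received s from II-3 (ss), so III-1 is Ss; III-2 is affected so carries S and received s from II-3 (ss), so III-2 is Ss.
Every other individual is either homozygous by phenotype or has at least one consistent homozygous assignment, so the count is 4.

4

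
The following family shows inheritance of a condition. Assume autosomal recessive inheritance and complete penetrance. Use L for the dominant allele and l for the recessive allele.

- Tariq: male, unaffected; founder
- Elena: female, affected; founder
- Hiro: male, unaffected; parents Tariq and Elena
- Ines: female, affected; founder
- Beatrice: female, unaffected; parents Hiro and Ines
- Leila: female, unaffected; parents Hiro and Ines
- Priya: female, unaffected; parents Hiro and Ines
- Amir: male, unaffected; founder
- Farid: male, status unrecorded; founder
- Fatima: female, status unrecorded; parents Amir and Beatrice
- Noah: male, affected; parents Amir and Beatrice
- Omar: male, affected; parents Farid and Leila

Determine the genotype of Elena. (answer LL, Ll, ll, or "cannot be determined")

Elena is affected, so Elena is ll.

ll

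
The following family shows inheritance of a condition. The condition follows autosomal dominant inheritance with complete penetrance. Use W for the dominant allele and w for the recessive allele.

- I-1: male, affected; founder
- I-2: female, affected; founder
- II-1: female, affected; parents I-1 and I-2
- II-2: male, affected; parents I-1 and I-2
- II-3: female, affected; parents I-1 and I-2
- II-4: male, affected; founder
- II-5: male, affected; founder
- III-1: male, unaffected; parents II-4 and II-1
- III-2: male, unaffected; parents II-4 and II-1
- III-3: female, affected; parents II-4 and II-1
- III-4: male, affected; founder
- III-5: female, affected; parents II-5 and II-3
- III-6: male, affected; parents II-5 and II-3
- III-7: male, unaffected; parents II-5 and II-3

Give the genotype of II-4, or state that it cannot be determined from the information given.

From phenotype alone, II-4 is WW or Ww.
II-4 is affected so carries W and passed w to III-1 (ww), so II-4 is Ww.

Ww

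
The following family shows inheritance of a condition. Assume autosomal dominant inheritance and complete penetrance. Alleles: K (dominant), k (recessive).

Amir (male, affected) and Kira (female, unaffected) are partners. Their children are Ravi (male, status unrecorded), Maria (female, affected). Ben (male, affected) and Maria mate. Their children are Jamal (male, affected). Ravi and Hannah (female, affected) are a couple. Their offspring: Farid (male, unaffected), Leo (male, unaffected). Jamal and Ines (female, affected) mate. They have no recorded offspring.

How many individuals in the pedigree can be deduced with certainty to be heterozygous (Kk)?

2

Obligate heterozygotes: Maria is affected so carries K and received k from Kira (kk), so Maria is Kk; Hannah is affected so carries K and passed k to Farid (kk), so Hannah is Kk.
Every other individual is either homozygous by phenotype or has at least one consistent homozygous assignment, so the count is 2.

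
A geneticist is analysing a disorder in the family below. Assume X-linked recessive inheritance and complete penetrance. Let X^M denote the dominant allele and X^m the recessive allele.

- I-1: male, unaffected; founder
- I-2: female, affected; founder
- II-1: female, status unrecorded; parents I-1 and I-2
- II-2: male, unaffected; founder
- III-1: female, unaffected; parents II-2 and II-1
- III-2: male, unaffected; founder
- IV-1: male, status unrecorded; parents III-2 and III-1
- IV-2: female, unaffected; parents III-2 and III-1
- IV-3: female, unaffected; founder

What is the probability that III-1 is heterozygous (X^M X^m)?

II-2 is unaffected, so II-2 is X^M Y.
II-1 received M from I-1 (X^M Y) and received m from I-2 (X^m X^m), so II-1 is X^M X^m.
Their cross gives offspring ratios 1/2 X^M X^M : 1/2 X^M X^m. Conditioning on III-1 being unaffected, P(X^M X^m) = 1/2 / 1 = 1/2 before taking III-1's own offspring into account.
III-2 is unaffected, so III-2 is X^M Y.
III-1's offspring (IV-1, IV-2) would show their recorded status with the same probability whether III-1 is X^M X^m or X^M X^M, so they carry no information and P(X^M X^m) = 1/2.

1/2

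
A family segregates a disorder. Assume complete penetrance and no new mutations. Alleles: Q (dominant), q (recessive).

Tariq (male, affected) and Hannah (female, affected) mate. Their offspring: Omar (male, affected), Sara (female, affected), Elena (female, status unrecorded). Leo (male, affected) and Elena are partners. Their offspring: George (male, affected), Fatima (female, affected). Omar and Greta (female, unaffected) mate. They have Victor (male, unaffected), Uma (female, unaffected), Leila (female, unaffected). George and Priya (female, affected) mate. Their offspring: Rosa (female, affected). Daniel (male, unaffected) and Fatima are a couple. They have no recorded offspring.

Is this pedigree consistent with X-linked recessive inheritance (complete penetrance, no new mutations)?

Yes

A consistent assignment under X-linked recessive exists: Tariq X^q Y, Hannah X^q X^q, Omar X^q Y, Sara X^q X^q, Elena X^q X^q, Leo X^q Y, Greta X^Q X^Q, George X^q Y, Fatima X^q X^q, Priya X^q X^q, Daniel X^Q Y, Victor X^Q Y, Uma X^Q X^q, Leila X^Q X^q, Rosa X^q X^q.
In this assignment every recorded phenotype matches its genotype and every non-founder's genotype is obtainable from its parents' genotypes, so the pedigree is consistent.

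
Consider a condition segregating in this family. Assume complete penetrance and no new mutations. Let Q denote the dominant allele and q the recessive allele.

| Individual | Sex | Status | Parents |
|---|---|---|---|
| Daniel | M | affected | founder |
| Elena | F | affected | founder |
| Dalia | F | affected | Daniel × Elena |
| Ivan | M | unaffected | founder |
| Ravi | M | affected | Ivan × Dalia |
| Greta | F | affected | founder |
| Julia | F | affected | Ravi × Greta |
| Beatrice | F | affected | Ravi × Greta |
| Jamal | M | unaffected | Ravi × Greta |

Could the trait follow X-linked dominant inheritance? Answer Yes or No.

A consistent assignment under X-linked dominant exists: Daniel X^Q Y, Elena X^Q X^Q, Dalia X^Q X^Q, Ivan X^q Y, Ravi X^Q Y, Greta X^Q X^q, Julia X^Q X^Q, Beatrice X^Q X^Q, Jamal X^q Y.
In this assignment every recorded phenotype matches its genotype and every non-founder's genotype is obtainable from its parents' genotypes, so the pedigree is consistent.

Yes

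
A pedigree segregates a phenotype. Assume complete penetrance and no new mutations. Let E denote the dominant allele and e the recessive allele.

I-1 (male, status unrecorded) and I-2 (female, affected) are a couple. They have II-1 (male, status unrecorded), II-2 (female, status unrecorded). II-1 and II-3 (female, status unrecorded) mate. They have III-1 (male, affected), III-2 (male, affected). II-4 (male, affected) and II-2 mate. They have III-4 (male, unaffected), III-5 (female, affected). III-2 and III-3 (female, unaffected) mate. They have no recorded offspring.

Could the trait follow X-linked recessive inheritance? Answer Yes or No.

Yes

A consistent assignment under X-linked recessive exists: I-1 X^E Y, I-2 X^e X^e, II-1 X^e Y, II-2 X^E X^e, II-3 X^E X^e, II-4 X^e Y, III-1 X^e Y, III-2 X^e Y, III-3 X^E X^E, III-4 X^E Y, III-5 X^e X^e.
In this assignment every recorded phenotype matches its genotype and every non-founder's genotype is obtainable from its parents' genotypes, so the pedigree is consistent.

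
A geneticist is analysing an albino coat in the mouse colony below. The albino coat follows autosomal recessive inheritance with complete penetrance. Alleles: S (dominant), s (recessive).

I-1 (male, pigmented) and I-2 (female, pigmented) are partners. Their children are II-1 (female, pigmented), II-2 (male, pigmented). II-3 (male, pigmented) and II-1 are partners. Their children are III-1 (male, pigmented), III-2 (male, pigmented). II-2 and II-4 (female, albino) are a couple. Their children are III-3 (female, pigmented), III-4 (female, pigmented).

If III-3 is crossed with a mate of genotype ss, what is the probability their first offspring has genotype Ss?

III-3 is pigmented so carries S and received s from II-4 (ss), so III-3 is Ss.
The cross gives 1/2 Ss : 1/2 ss, so P(offspring has genotype Ss) = 1/2.

1/2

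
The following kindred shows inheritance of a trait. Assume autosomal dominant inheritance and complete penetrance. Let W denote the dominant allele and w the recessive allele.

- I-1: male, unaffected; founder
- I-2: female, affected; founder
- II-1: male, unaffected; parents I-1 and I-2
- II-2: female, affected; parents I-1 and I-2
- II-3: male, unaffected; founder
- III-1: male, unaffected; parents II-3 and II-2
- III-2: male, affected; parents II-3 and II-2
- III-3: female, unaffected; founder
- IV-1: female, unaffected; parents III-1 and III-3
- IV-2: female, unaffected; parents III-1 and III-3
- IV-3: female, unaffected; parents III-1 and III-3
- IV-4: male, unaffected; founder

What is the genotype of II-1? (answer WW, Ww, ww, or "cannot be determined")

ww

II-1 is unaffected, so II-1 is ww.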